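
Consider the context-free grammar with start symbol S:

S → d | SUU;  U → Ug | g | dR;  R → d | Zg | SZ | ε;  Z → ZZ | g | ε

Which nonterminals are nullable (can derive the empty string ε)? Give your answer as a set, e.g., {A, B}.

{R, Z}

Directly nullable (have an ε-rule): {R, Z}.
Not nullable: S, U — each has a terminal in every rule's right-hand side or depends on a non-nullable symbol.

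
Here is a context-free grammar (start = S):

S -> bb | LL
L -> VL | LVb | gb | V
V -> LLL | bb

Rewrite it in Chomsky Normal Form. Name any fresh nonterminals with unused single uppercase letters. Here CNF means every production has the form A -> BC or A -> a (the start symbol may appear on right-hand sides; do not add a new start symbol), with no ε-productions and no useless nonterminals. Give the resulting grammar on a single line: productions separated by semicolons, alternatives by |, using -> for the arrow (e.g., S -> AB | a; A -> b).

No ε-productions.
After unit-elimination: S -> LL | bb; L -> VL | bb | gb | LLL | LVb; V -> bb | LLL.
TERM: introduce A -> b, B -> g and substitute in every rule of length ≥2.
BIN: L -> LLL becomes L -> LC, C -> LL; L -> LVA becomes L -> LD, D -> VA; V -> LLL becomes V -> LE, E -> LL.

S -> AA | LL; A -> b; B -> g; C -> LL; D -> VA; E -> LL; L -> AA | BA | LC | LD | VL; V -> AA | LE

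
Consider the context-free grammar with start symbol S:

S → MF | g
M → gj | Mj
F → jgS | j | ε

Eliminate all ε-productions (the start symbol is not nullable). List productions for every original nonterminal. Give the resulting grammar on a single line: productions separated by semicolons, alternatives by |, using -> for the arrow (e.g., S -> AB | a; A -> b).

S -> M | g | MF; F -> j | jgS; M -> Mj | gj

Nullable set: {F}.
S -> MF: F nullable, giving M | MF.
Drop F -> ε.
Unchanged (no nullable symbols): S -> g; F -> j; F -> jgS; M -> Mj; M -> gj.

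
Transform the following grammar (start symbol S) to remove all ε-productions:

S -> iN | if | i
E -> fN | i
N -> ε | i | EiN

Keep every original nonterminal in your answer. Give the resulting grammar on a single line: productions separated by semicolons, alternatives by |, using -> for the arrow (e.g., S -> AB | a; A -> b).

Nullable set: {N}.
S -> iN: N nullable, giving i | iN.
E -> fN: N nullable, giving f | fN.
Drop N -> ε.
N -> EiN: N nullable, giving Ei | EiN.
Unchanged (no nullable symbols): S -> i; S -> if; E -> i; N -> i.

S -> i | iN | if; E -> f | i | fN; N -> i | Ei | EiN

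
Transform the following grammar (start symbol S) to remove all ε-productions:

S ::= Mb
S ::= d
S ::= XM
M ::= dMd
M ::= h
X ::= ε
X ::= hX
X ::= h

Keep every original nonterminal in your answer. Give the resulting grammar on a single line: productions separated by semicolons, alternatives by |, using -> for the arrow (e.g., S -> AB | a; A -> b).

Nullable set: {X}.
S -> XM: X nullable, giving M | XM.
Drop X -> ε.
X -> hX: X nullable, giving h | hX.
Unchanged (no nullable symbols): S -> Mb; S -> d; M -> dMd; M -> h; X -> h.

S -> M | d | Mb | XM; M -> h | dMd; X -> h | hX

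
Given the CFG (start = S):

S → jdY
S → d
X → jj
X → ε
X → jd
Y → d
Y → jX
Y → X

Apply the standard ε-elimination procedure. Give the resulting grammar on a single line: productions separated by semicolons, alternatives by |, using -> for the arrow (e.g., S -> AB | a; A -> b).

Nullable set: {X, Y}.
S -> jdY: Y nullable, giving jd | jdY.
Drop X -> ε.
Y -> X: X nullable, giving X.
Y -> jX: X nullable, giving j | jX.
Unchanged (no nullable symbols): S -> d; X -> jd; X -> jj; Y -> d.

S -> d | jd | jdY; X -> jd | jj; Y -> X | d | j | jX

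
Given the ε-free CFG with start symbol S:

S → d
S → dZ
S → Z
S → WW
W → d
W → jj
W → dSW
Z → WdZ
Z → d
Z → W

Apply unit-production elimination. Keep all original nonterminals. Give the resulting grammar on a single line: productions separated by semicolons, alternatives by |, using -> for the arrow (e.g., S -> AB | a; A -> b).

S -> d | WW | dZ | jj | WdZ | dSW; W -> d | jj | dSW; Z -> d | jj | WdZ | dSW

Unit productions: S->Z, Z->W.
Unit pairs (A ⇒* B via units): (S,W), (S,Z), (Z,W).
S: inherits non-unit rules of {S, W, Z} → WW | WdZ | d | dSW | dZ | jj.
W: inherits non-unit rules of {W} → d | dSW | jj.
Z: inherits non-unit rules of {W, Z} → WdZ | d | dSW | jj.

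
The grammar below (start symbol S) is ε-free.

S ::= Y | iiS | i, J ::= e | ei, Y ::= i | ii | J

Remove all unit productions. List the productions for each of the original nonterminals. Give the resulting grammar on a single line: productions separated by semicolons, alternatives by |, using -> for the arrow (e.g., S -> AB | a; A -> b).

S -> e | i | ei | ii | iiS; J -> e | ei; Y -> e | i | ei | ii

Unit productions: S->Y, Y->J.
Unit pairs (A ⇒* B via units): (S,J), (S,Y), (Y,J).
S: inherits non-unit rules of {J, S, Y} → e | ei | i | ii | iiS.
J: inherits non-unit rules of {J} → e | ei.
Y: inherits non-unit rules of {J, Y} → e | ei | i | ii.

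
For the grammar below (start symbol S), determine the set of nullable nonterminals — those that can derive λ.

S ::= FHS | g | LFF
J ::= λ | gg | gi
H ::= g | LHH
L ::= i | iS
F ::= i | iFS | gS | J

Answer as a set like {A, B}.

{F, J}

Directly nullable (have an ε-rule): {J}.
F is nullable via F -> J (every symbol on the right is already known nullable).
Not nullable: H, L, S — each has a terminal in every rule's right-hand side or depends on a non-nullable symbol.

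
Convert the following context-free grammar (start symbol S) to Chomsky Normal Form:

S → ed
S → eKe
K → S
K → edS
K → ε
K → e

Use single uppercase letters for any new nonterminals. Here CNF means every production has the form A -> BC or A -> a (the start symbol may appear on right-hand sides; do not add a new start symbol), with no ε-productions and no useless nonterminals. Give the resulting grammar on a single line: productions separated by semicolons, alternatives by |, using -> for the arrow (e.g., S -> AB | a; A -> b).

S -> AA | AB | AE; A -> e; B -> d; C -> BS; D -> KA; E -> KA; K -> e | AA | AB | AC | AD

Nullable: {K}; after ε-elimination: S -> ed | ee | eKe; K -> S | e | edS.
After unit-elimination: S -> ed | ee | eKe; K -> e | ed | ee | eKe | edS.
TERM: introduce B -> d, A -> e and substitute in every rule of length ≥2.
BIN: K -> ABS becomes K -> AC, C -> BS; K -> AKA becomes K -> AD, D -> KA; S -> AKA becomes S -> AE, E -> KA.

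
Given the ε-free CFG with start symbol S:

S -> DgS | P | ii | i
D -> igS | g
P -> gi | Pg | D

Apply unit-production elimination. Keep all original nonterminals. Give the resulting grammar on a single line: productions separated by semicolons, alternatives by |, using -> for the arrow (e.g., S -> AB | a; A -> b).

Unit productions: P->D, S->P.
Unit pairs (A ⇒* B via units): (P,D), (S,D), (S,P).
S: inherits non-unit rules of {D, P, S} → DgS | Pg | g | gi | i | igS | ii.
D: inherits non-unit rules of {D} → g | igS.
P: inherits non-unit rules of {D, P} → Pg | g | gi | igS.

S -> g | i | Pg | gi | ii | DgS | igS; D -> g | igS; P -> g | Pg | gi | igS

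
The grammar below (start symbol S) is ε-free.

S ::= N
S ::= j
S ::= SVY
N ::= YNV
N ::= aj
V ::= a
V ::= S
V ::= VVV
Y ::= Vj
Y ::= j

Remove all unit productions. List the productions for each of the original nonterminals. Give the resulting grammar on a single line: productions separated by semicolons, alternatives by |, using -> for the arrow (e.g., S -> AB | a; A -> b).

Unit productions: S->N, V->S.
Unit pairs (A ⇒* B via units): (S,N), (V,N), (V,S).
S: inherits non-unit rules of {N, S} → SVY | YNV | aj | j.
N: inherits non-unit rules of {N} → YNV | aj.
V: inherits non-unit rules of {N, S, V} → SVY | VVV | YNV | a | aj | j.
Y: inherits non-unit rules of {Y} → Vj | j.

S -> j | aj | SVY | YNV; N -> aj | YNV; V -> a | j | aj | SVY | VVV | YNV; Y -> j | Vj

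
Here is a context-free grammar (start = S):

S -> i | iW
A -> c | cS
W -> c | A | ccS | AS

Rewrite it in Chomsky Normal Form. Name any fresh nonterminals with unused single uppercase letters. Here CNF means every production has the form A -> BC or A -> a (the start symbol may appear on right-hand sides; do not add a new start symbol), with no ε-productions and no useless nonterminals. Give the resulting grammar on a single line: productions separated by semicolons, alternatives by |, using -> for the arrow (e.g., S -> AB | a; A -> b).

S -> i | CW; A -> c | BS; B -> c; C -> i; D -> BS; W -> c | AS | BD | BS

No ε-productions.
After unit-elimination: S -> i | iW; A -> c | cS; W -> c | AS | cS | ccS.
TERM: introduce B -> c, C -> i and substitute in every rule of length ≥2.
BIN: W -> BBS becomes W -> BD, D -> BS.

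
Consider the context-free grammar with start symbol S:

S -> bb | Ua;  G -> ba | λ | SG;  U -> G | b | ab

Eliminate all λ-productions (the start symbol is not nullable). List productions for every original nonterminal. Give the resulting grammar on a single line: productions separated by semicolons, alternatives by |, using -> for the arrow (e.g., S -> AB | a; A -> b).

Nullable set: {G, U}.
S -> Ua: U nullable, giving Ua | a.
Drop G -> λ.
G -> SG: G nullable, giving S | SG.
U -> G: G nullable, giving G.
Unchanged (no nullable symbols): S -> bb; G -> ba; U -> ab; U -> b.

S -> a | Ua | bb; G -> S | SG | ba; U -> G | b | ab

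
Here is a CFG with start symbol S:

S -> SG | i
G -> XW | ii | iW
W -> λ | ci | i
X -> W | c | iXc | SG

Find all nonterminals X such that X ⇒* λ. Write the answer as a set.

{G, W, X}

Directly nullable (have an ε-rule): {W}.
X is nullable via X -> W (every symbol on the right is already known nullable).
G is nullable via G -> XW (every symbol on the right is already known nullable).
Not nullable: S — each has a terminal in every rule's right-hand side or depends on a non-nullable symbol.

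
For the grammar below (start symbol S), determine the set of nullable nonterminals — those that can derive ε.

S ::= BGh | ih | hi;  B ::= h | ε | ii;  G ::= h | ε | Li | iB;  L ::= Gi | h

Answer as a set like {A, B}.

{B, G}

Directly nullable (have an ε-rule): {B, G}.
Not nullable: L, S — each has a terminal in every rule's right-hand side or depends on a non-nullable symbol.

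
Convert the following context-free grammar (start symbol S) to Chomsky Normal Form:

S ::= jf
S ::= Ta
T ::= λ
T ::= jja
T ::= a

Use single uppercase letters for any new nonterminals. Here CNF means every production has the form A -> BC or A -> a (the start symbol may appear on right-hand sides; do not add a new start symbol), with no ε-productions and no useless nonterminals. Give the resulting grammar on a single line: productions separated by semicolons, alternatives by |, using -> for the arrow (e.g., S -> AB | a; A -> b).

Nullable: {T}; after ε-elimination: S -> a | Ta | jf; T -> a | jja.
No unit productions to eliminate.
TERM: introduce A -> a, C -> f, B -> j and substitute in every rule of length ≥2.
BIN: T -> BBA becomes T -> BD, D -> BA.

S -> a | BC | TA; A -> a; B -> j; C -> f; D -> BA; T -> a | BD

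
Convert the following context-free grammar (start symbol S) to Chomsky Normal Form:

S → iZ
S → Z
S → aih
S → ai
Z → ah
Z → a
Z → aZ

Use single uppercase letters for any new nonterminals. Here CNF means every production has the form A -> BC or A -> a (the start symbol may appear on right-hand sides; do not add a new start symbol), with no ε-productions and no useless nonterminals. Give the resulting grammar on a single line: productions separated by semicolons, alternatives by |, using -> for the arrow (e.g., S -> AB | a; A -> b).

S -> a | AB | AC | AD | AZ | CZ; A -> a; B -> h; C -> i; D -> CB; Z -> a | AB | AZ

No ε-productions.
After unit-elimination: S -> a | aZ | ah | ai | iZ | aih; Z -> a | aZ | ah.
TERM: introduce A -> a, B -> h, C -> i and substitute in every rule of length ≥2.
BIN: S -> ACB becomes S -> AD, D -> CB.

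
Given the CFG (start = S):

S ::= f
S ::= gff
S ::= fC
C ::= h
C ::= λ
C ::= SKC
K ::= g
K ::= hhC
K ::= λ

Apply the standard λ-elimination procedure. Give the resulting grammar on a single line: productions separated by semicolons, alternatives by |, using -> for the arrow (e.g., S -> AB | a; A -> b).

S -> f | fC | gff; C -> S | h | SC | SK | SKC; K -> g | hh | hhC

Nullable set: {C, K}.
S -> fC: C nullable, giving f | fC.
Drop C -> λ.
C -> SKC: K, C nullable, giving S | SC | SK | SKC.
Drop K -> λ.
K -> hhC: C nullable, giving hh | hhC.
Unchanged (no nullable symbols): S -> f; S -> gff; C -> h; K -> g.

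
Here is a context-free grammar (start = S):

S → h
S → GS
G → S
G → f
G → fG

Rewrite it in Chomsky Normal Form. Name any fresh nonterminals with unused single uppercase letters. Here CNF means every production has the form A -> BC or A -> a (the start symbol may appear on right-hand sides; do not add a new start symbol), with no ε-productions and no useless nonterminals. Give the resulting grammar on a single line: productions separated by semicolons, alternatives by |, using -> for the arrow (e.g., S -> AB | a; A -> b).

No ε-productions.
After unit-elimination: S -> h | GS; G -> f | h | GS | fG.
TERM: introduce A -> f and substitute in every rule of length ≥2.

S -> h | GS; A -> f; G -> f | h | AG | GS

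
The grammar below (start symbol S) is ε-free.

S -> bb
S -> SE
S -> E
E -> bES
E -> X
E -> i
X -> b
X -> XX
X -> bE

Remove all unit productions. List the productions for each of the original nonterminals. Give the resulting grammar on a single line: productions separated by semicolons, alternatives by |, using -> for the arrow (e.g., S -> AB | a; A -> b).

Unit productions: E->X, S->E.
Unit pairs (A ⇒* B via units): (E,X), (S,E), (S,X).
S: inherits non-unit rules of {E, S, X} → SE | XX | b | bE | bES | bb | i.
E: inherits non-unit rules of {E, X} → XX | b | bE | bES | i.
X: inherits non-unit rules of {X} → XX | b | bE.

S -> b | i | SE | XX | bE | bb | bES; E -> b | i | XX | bE | bES; X -> b | XX | bE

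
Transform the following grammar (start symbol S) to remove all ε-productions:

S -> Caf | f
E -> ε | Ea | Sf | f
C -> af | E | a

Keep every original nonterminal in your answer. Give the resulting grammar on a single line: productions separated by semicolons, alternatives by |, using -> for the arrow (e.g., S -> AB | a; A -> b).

Nullable set: {C, E}.
S -> Caf: C nullable, giving Caf | af.
C -> E: E nullable, giving E.
Drop E -> ε.
E -> Ea: E nullable, giving Ea | a.
Unchanged (no nullable symbols): S -> f; C -> a; C -> af; E -> Sf; E -> f.

S -> f | af | Caf; C -> E | a | af; E -> a | f | Ea | Sf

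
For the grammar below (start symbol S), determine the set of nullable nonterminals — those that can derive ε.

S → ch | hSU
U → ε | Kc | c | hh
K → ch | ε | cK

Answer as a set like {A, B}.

{K, U}

Directly nullable (have an ε-rule): {K, U}.
Not nullable: S — each has a terminal in every rule's right-hand side or depends on a non-nullable symbol.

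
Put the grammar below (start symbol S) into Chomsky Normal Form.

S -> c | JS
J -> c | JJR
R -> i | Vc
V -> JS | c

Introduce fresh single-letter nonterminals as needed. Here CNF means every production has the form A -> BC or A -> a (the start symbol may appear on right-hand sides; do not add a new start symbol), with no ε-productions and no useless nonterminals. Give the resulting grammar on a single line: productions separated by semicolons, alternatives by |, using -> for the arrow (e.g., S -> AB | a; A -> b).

S -> c | JS; A -> c; B -> JR; J -> c | JB; R -> i | VA; V -> c | JS

No ε-productions.
No unit productions to eliminate.
TERM: introduce A -> c and substitute in every rule of length ≥2.
BIN: J -> JJR becomes J -> JB, B -> JR.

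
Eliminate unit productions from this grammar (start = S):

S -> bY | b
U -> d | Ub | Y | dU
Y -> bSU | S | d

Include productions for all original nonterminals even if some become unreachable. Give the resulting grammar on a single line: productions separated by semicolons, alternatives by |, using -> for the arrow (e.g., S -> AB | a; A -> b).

Unit productions: U->Y, Y->S.
Unit pairs (A ⇒* B via units): (U,S), (U,Y), (Y,S).
S: inherits non-unit rules of {S} → b | bY.
U: inherits non-unit rules of {S, U, Y} → Ub | b | bSU | bY | d | dU.
Y: inherits non-unit rules of {S, Y} → b | bSU | bY | d.

S -> b | bY; U -> b | d | Ub | bY | dU | bSU; Y -> b | d | bY | bSU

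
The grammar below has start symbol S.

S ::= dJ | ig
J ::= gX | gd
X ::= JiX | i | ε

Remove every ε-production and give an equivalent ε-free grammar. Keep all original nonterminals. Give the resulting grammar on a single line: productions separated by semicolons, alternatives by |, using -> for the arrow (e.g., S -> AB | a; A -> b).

S -> dJ | ig; J -> g | gX | gd; X -> i | Ji | JiX

Nullable set: {X}.
J -> gX: X nullable, giving g | gX.
Drop X -> ε.
X -> JiX: X nullable, giving Ji | JiX.
Unchanged (no nullable symbols): S -> dJ; S -> ig; J -> gd; X -> i.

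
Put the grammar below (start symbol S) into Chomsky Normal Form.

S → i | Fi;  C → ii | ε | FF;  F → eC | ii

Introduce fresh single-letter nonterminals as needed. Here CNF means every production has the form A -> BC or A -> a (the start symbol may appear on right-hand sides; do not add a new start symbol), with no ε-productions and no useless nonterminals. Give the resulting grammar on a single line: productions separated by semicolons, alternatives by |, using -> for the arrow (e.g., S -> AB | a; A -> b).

S -> i | FA; A -> i; B -> e; C -> AA | FF; F -> e | AA | BC

Nullable: {C}; after ε-elimination: S -> i | Fi; C -> FF | ii; F -> e | eC | ii.
No unit productions to eliminate.
TERM: introduce B -> e, A -> i and substitute in every rule of length ≥2.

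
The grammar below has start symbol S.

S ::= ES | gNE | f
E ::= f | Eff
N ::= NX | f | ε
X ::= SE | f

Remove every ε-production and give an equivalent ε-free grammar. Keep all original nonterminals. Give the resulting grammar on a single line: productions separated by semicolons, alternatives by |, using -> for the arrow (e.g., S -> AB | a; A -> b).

S -> f | ES | gE | gNE; E -> f | Eff; N -> X | f | NX; X -> f | SE

Nullable set: {N}.
S -> gNE: N nullable, giving gE | gNE.
Drop N -> ε.
N -> NX: N nullable, giving NX | X.
Unchanged (no nullable symbols): S -> ES; S -> f; E -> Eff; E -> f; N -> f; X -> SE; X -> f.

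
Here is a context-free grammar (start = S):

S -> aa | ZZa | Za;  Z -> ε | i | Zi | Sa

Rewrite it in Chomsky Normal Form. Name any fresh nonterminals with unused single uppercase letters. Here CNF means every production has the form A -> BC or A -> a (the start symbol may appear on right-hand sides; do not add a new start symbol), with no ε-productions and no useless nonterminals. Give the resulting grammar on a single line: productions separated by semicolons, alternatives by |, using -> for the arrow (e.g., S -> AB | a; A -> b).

Nullable: {Z}; after ε-elimination: S -> a | Za | aa | ZZa; Z -> i | Sa | Zi.
No unit productions to eliminate.
TERM: introduce A -> a, B -> i and substitute in every rule of length ≥2.
BIN: S -> ZZA becomes S -> ZC, C -> ZA.

S -> a | AA | ZA | ZC; A -> a; B -> i; C -> ZA; Z -> i | SA | ZB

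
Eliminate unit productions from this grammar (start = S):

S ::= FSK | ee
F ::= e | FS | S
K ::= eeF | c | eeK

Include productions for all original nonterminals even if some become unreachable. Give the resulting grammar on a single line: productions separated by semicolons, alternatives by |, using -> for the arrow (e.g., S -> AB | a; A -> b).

S -> ee | FSK; F -> e | FS | ee | FSK; K -> c | eeF | eeK

Unit productions: F->S.
Unit pairs (A ⇒* B via units): (F,S).
S: inherits non-unit rules of {S} → FSK | ee.
F: inherits non-unit rules of {F, S} → FS | FSK | e | ee.
K: inherits non-unit rules of {K} → c | eeF | eeK.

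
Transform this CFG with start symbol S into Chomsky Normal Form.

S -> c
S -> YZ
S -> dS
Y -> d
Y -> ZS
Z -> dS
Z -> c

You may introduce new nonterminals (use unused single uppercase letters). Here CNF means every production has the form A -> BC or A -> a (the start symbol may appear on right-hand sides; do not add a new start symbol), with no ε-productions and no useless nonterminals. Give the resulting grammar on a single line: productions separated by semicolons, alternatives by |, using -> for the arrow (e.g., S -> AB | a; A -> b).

S -> c | AS | YZ; A -> d; Y -> d | ZS; Z -> c | AS

No ε-productions.
No unit productions to eliminate.
TERM: introduce A -> d and substitute in every rule of length ≥2.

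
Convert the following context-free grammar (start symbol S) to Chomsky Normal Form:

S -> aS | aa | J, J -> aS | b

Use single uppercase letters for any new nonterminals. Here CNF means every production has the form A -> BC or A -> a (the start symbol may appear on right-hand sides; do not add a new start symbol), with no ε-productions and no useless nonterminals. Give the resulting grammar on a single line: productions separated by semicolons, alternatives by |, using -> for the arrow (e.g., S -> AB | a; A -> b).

No ε-productions.
After unit-elimination: S -> b | aS | aa; J -> b | aS.
TERM: introduce A -> a and substitute in every rule of length ≥2.
Drop unreachable/unproductive: J.

S -> b | AA | AS; A -> a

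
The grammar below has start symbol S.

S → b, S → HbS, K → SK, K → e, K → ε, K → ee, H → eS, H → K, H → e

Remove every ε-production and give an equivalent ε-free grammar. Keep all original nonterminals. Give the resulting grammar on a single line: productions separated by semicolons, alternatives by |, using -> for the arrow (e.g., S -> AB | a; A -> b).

Nullable set: {H, K}.
S -> HbS: H nullable, giving HbS | bS.
H -> K: K nullable, giving K.
Drop K -> ε.
K -> SK: K nullable, giving S | SK.
Unchanged (no nullable symbols): S -> b; H -> e; H -> eS; K -> e; K -> ee.

S -> b | bS | HbS; H -> K | e | eS; K -> S | e | SK | ee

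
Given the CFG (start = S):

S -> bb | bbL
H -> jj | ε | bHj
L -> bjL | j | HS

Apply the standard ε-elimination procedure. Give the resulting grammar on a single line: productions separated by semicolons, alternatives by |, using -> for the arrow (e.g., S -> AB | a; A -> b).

Nullable set: {H}.
Drop H -> ε.
H -> bHj: H nullable, giving bHj | bj.
L -> HS: H nullable, giving HS | S.
Unchanged (no nullable symbols): S -> bb; S -> bbL; H -> jj; L -> bjL; L -> j.

S -> bb | bbL; H -> bj | jj | bHj; L -> S | j | HS | bjL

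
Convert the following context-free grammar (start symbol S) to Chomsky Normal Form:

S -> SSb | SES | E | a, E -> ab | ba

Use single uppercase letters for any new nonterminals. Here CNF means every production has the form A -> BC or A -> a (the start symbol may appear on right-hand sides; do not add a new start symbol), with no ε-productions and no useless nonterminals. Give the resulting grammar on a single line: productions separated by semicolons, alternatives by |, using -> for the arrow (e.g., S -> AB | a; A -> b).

No ε-productions.
After unit-elimination: S -> a | ab | ba | SES | SSb; E -> ab | ba.
TERM: introduce A -> a, B -> b and substitute in every rule of length ≥2.
BIN: S -> SES becomes S -> SC, C -> ES; S -> SSB becomes S -> SD, D -> SB.

S -> a | AB | BA | SC | SD; A -> a; B -> b; C -> ES; D -> SB; E -> AB | BA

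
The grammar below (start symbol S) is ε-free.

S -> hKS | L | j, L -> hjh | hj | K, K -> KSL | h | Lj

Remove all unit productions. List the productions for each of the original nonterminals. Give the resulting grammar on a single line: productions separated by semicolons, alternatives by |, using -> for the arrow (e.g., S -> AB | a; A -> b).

S -> h | j | Lj | hj | KSL | hKS | hjh; K -> h | Lj | KSL; L -> h | Lj | hj | KSL | hjh

Unit productions: L->K, S->L.
Unit pairs (A ⇒* B via units): (L,K), (S,K), (S,L).
S: inherits non-unit rules of {K, L, S} → KSL | Lj | h | hKS | hj | hjh | j.
K: inherits non-unit rules of {K} → KSL | Lj | h.
L: inherits non-unit rules of {K, L} → KSL | Lj | h | hj | hjh.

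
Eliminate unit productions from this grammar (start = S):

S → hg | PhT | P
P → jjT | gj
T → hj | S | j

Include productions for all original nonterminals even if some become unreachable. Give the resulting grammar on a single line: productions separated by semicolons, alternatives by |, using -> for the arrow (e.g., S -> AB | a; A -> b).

Unit productions: S->P, T->S.
Unit pairs (A ⇒* B via units): (S,P), (T,P), (T,S).
S: inherits non-unit rules of {P, S} → PhT | gj | hg | jjT.
P: inherits non-unit rules of {P} → gj | jjT.
T: inherits non-unit rules of {P, S, T} → PhT | gj | hg | hj | j | jjT.

S -> gj | hg | PhT | jjT; P -> gj | jjT; T -> j | gj | hg | hj | PhT | jjT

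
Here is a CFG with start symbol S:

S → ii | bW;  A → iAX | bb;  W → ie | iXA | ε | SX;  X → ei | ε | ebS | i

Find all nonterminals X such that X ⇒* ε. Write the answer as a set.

Directly nullable (have an ε-rule): {W, X}.
Not nullable: A, S — each has a terminal in every rule's right-hand side or depends on a non-nullable symbol.

{W, X}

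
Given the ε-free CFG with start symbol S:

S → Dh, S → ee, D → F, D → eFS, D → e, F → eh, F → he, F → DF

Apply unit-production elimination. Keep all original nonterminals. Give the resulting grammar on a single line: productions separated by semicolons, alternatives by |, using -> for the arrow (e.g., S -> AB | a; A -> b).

Unit productions: D->F.
Unit pairs (A ⇒* B via units): (D,F).
S: inherits non-unit rules of {S} → Dh | ee.
D: inherits non-unit rules of {D, F} → DF | e | eFS | eh | he.
F: inherits non-unit rules of {F} → DF | eh | he.

S -> Dh | ee; D -> e | DF | eh | he | eFS; F -> DF | eh | he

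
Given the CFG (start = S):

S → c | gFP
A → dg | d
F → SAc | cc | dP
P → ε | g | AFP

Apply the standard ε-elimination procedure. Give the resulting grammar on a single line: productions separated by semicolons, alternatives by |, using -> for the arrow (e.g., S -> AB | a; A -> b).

Nullable set: {P}.
S -> gFP: P nullable, giving gF | gFP.
F -> dP: P nullable, giving d | dP.
Drop P -> ε.
P -> AFP: P nullable, giving AF | AFP.
Unchanged (no nullable symbols): S -> c; A -> d; A -> dg; F -> SAc; F -> cc; P -> g.

S -> c | gF | gFP; A -> d | dg; F -> d | cc | dP | SAc; P -> g | AF | AFP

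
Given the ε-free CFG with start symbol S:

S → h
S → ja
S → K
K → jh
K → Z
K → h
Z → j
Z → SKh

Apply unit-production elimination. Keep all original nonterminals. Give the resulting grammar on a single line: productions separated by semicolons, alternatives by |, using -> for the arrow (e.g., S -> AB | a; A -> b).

S -> h | j | ja | jh | SKh; K -> h | j | jh | SKh; Z -> j | SKh

Unit productions: K->Z, S->K.
Unit pairs (A ⇒* B via units): (K,Z), (S,K), (S,Z).
S: inherits non-unit rules of {K, S, Z} → SKh | h | j | ja | jh.
K: inherits non-unit rules of {K, Z} → SKh | h | j | jh.
Z: inherits non-unit rules of {Z} → SKh | j.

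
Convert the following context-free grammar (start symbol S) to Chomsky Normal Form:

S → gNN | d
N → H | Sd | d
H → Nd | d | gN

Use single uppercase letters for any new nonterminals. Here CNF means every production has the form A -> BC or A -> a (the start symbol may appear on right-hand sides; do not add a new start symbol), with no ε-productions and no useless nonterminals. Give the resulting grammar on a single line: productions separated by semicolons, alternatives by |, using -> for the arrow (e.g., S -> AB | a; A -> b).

No ε-productions.
After unit-elimination: S -> d | gNN; H -> d | Nd | gN; N -> d | Nd | Sd | gN.
TERM: introduce A -> d, B -> g and substitute in every rule of length ≥2.
BIN: S -> BNN becomes S -> BC, C -> NN.
Drop unreachable/unproductive: H.

S -> d | BC; A -> d; B -> g; C -> NN; N -> d | BN | NA | SA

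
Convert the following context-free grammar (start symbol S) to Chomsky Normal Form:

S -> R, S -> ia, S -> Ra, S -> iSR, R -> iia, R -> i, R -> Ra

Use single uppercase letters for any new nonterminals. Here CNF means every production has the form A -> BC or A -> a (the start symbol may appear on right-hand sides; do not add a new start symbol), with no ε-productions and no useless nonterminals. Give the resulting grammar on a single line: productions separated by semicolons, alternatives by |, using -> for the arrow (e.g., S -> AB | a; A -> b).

S -> i | BA | BD | BE | RA; A -> a; B -> i; C -> BA; D -> BA; E -> SR; R -> i | BC | RA

No ε-productions.
After unit-elimination: S -> i | Ra | ia | iSR | iia; R -> i | Ra | iia.
TERM: introduce A -> a, B -> i and substitute in every rule of length ≥2.
BIN: R -> BBA becomes R -> BC, C -> BA; S -> BBA becomes S -> BD, D -> BA; S -> BSR becomes S -> BE, E -> SR.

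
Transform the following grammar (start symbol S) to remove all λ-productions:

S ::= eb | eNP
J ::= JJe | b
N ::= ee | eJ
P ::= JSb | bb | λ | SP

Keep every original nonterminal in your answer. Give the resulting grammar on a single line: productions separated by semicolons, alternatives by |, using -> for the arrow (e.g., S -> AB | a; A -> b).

Nullable set: {P}.
S -> eNP: P nullable, giving eN | eNP.
Drop P -> λ.
P -> SP: P nullable, giving S | SP.
Unchanged (no nullable symbols): S -> eb; J -> JJe; J -> b; N -> eJ; N -> ee; P -> JSb; P -> bb.

S -> eN | eb | eNP; J -> b | JJe; N -> eJ | ee; P -> S | SP | bb | JSb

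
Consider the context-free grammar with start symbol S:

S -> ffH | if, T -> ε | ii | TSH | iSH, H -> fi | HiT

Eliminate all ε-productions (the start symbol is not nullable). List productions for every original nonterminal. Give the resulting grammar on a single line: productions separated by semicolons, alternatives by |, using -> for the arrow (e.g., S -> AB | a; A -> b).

Nullable set: {T}.
H -> HiT: T nullable, giving Hi | HiT.
Drop T -> ε.
T -> TSH: T nullable, giving SH | TSH.
Unchanged (no nullable symbols): S -> ffH; S -> if; H -> fi; T -> iSH; T -> ii.

S -> if | ffH; H -> Hi | fi | HiT; T -> SH | ii | TSH | iSH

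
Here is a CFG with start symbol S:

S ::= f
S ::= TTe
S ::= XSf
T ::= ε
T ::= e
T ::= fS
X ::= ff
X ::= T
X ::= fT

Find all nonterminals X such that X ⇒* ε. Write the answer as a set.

Directly nullable (have an ε-rule): {T}.
X is nullable via X -> T (every symbol on the right is already known nullable).
Not nullable: S — each has a terminal in every rule's right-hand side or depends on a non-nullable symbol.

{T, X}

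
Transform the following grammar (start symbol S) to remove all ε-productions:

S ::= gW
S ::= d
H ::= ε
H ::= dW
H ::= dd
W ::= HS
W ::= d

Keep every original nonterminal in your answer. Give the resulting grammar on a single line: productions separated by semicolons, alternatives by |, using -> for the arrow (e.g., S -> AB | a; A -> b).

Nullable set: {H}.
Drop H -> ε.
W -> HS: H nullable, giving HS | S.
Unchanged (no nullable symbols): S -> d; S -> gW; H -> dW; H -> dd; W -> d.

S -> d | gW; H -> dW | dd; W -> S | d | HS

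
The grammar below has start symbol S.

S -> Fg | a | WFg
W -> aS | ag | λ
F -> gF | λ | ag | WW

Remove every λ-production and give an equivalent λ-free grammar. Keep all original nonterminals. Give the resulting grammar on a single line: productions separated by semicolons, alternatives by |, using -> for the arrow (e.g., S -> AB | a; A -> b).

Nullable set: {F, W}.
S -> Fg: F nullable, giving Fg | g.
S -> WFg: W, F nullable, giving Fg | WFg | Wg | g.
Drop F -> λ.
F -> WW: W, W nullable, giving W | WW.
F -> gF: F nullable, giving g | gF.
Drop W -> λ.
Unchanged (no nullable symbols): S -> a; F -> ag; W -> aS; W -> ag.

S -> a | g | Fg | Wg | WFg; F -> W | g | WW | ag | gF; W -> aS | ag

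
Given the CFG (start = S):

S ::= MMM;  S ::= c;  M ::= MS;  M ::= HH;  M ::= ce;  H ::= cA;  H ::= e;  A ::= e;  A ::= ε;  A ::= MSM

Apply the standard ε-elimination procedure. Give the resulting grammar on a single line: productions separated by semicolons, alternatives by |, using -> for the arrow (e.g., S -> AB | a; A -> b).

Nullable set: {A}.
Drop A -> ε.
H -> cA: A nullable, giving c | cA.
Unchanged (no nullable symbols): S -> MMM; S -> c; A -> MSM; A -> e; H -> e; M -> HH; M -> MS; M -> ce.

S -> c | MMM; A -> e | MSM; H -> c | e | cA; M -> HH | MS | ce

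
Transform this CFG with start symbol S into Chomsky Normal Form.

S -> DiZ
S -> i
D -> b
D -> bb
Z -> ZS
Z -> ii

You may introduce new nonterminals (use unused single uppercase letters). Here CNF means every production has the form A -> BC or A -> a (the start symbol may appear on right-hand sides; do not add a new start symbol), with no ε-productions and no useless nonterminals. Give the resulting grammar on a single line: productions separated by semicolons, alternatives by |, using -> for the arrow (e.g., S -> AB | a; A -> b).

No ε-productions.
No unit productions to eliminate.
TERM: introduce A -> b, B -> i and substitute in every rule of length ≥2.
BIN: S -> DBZ becomes S -> DC, C -> BZ.

S -> i | DC; A -> b; B -> i; C -> BZ; D -> b | AA; Z -> BB | ZS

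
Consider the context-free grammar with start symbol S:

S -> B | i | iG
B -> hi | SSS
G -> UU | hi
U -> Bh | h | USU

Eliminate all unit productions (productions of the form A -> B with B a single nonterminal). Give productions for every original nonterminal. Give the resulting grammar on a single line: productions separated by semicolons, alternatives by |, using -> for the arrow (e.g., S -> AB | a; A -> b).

Unit productions: S->B.
Unit pairs (A ⇒* B via units): (S,B).
S: inherits non-unit rules of {B, S} → SSS | hi | i | iG.
B: inherits non-unit rules of {B} → SSS | hi.
G: inherits non-unit rules of {G} → UU | hi.
U: inherits non-unit rules of {U} → Bh | USU | h.

S -> i | hi | iG | SSS; B -> hi | SSS; G -> UU | hi; U -> h | Bh | USU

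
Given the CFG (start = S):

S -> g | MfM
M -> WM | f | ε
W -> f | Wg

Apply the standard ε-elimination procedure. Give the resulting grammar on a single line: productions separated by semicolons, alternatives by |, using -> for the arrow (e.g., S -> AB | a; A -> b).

S -> f | g | Mf | fM | MfM; M -> W | f | WM; W -> f | Wg

Nullable set: {M}.
S -> MfM: M, M nullable, giving Mf | MfM | f | fM.
Drop M -> ε.
M -> WM: M nullable, giving W | WM.
Unchanged (no nullable symbols): S -> g; M -> f; W -> Wg; W -> f.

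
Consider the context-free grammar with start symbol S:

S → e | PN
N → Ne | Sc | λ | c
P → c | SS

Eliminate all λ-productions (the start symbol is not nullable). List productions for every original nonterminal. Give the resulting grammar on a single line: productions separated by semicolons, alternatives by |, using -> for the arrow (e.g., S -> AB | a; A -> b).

S -> P | e | PN; N -> c | e | Ne | Sc; P -> c | SS

Nullable set: {N}.
S -> PN: N nullable, giving P | PN.
Drop N -> λ.
N -> Ne: N nullable, giving Ne | e.
Unchanged (no nullable symbols): S -> e; N -> Sc; N -> c; P -> SS; P -> c.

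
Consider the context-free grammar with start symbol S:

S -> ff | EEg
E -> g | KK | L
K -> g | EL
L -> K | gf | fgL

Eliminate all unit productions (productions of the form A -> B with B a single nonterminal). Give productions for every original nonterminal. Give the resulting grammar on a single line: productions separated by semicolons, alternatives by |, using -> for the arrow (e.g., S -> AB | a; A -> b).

Unit productions: E->L, L->K.
Unit pairs (A ⇒* B via units): (E,K), (E,L), (L,K).
S: inherits non-unit rules of {S} → EEg | ff.
E: inherits non-unit rules of {E, K, L} → EL | KK | fgL | g | gf.
K: inherits non-unit rules of {K} → EL | g.
L: inherits non-unit rules of {K, L} → EL | fgL | g | gf.

S -> ff | EEg; E -> g | EL | KK | gf | fgL; K -> g | EL; L -> g | EL | gf | fgL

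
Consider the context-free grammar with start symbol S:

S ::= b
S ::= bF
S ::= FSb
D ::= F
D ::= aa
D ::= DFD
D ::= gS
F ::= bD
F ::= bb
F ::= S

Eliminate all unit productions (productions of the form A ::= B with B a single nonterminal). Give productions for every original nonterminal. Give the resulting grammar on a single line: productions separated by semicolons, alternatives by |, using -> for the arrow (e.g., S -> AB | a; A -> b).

S -> b | bF | FSb; D -> b | aa | bD | bF | bb | gS | DFD | FSb; F -> b | bD | bF | bb | FSb

Unit productions: D->F, F->S.
Unit pairs (A ⇒* B via units): (D,F), (D,S), (F,S).
S: inherits non-unit rules of {S} → FSb | b | bF.
D: inherits non-unit rules of {D, F, S} → DFD | FSb | aa | b | bD | bF | bb | gS.
F: inherits non-unit rules of {F, S} → FSb | b | bD | bF | bb.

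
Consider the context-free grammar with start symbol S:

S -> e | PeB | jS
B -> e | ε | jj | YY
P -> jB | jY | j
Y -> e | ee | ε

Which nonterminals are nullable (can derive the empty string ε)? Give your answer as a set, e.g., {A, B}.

{B, Y}

Directly nullable (have an ε-rule): {B, Y}.
Not nullable: P, S — each has a terminal in every rule's right-hand side or depends on a non-nullable symbol.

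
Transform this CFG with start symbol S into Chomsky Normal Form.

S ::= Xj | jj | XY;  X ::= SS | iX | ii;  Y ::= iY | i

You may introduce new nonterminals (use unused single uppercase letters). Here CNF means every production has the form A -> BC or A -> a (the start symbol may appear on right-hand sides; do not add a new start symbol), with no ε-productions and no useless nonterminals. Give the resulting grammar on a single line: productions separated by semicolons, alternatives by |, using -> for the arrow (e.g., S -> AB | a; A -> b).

S -> AA | XA | XY; A -> j; B -> i; X -> BB | BX | SS; Y -> i | BY

No ε-productions.
No unit productions to eliminate.
TERM: introduce B -> i, A -> j and substitute in every rule of length ≥2.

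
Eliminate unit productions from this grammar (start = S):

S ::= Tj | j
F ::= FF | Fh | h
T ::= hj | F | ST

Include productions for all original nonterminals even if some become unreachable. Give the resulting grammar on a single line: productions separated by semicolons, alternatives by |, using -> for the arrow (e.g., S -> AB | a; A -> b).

Unit productions: T->F.
Unit pairs (A ⇒* B via units): (T,F).
S: inherits non-unit rules of {S} → Tj | j.
F: inherits non-unit rules of {F} → FF | Fh | h.
T: inherits non-unit rules of {F, T} → FF | Fh | ST | h | hj.

S -> j | Tj; F -> h | FF | Fh; T -> h | FF | Fh | ST | hj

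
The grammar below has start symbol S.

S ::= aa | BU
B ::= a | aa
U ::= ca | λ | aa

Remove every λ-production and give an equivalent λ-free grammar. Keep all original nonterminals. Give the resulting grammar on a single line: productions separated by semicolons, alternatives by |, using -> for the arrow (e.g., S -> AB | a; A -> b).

S -> B | BU | aa; B -> a | aa; U -> aa | ca

Nullable set: {U}.
S -> BU: U nullable, giving B | BU.
Drop U -> λ.
Unchanged (no nullable symbols): S -> aa; B -> a; B -> aa; U -> aa; U -> ca.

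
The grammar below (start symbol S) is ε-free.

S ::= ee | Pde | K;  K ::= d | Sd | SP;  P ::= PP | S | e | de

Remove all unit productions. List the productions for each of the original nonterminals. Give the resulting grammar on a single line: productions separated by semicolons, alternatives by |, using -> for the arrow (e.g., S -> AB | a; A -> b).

S -> d | SP | Sd | ee | Pde; K -> d | SP | Sd; P -> d | e | PP | SP | Sd | de | ee | Pde

Unit productions: P->S, S->K.
Unit pairs (A ⇒* B via units): (P,K), (P,S), (S,K).
S: inherits non-unit rules of {K, S} → Pde | SP | Sd | d | ee.
K: inherits non-unit rules of {K} → SP | Sd | d.
P: inherits non-unit rules of {K, P, S} → PP | Pde | SP | Sd | d | de | e | ee.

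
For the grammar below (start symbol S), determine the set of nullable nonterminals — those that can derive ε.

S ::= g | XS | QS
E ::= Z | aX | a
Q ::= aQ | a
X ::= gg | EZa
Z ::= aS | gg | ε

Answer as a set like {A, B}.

Directly nullable (have an ε-rule): {Z}.
E is nullable via E -> Z (every symbol on the right is already known nullable).
Not nullable: Q, S, X — each has a terminal in every rule's right-hand side or depends on a non-nullable symbol.

{E, Z}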